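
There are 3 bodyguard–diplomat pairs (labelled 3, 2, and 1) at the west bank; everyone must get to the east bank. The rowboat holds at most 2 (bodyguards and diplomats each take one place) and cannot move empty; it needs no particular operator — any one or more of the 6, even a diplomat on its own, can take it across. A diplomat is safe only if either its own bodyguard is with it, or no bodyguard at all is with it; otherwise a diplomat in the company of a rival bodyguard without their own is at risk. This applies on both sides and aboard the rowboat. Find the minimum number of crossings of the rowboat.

11

Counting alone: each trip to the east bank takes at most 2 across and each return brings at least 1 back, so after t trips out (and t−1 returns) at most 2t − (t−1) of the 6 are across; that first reaches 6 at t = 5, so at least 9 crossings are needed.
The safety rule pushes this higher. Following every safe sequence of crossings, the most of the 6 that can be at the east bank as the rowboat arrives there on crossing 9 is 5 — never all 6.
So no plan with fewer than 11 crossings exists, and this one achieves 11:
1. bodyguard 3 and diplomat 3 cross → the east bank.
2. bodyguard 3 crosses ← the west bank.
3. diplomat 1 and diplomat 2 cross → the east bank.
4. diplomat 3 crosses ← the west bank.
5. bodyguard 1 and bodyguard 2 cross → the east bank.
6. bodyguard 2 and diplomat 2 cross ← the west bank.
7. bodyguard 2 and bodyguard 3 cross → the east bank.
8. diplomat 1 crosses ← the west bank.
9. diplomat 2 and diplomat 3 cross → the east bank.
10. bodyguard 1 crosses ← the west bank.
11. bodyguard 1 and diplomat 1 cross → the east bank.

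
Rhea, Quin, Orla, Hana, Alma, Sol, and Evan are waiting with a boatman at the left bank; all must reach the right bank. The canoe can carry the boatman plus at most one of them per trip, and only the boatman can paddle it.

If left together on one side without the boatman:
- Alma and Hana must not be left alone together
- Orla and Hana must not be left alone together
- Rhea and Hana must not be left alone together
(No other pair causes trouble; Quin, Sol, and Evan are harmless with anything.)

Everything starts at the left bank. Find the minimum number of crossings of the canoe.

impossible

Following every safe sequence of crossings from the start, the most of the 7 that can be at the right bank as the canoe arrives there on crossings 1, 3, 5, 7, 9 is 1, 2, 3, 4, 5 respectively; the best ever achieved is 5 of 7.
From crossing 11 on, no configuration arises that was not already reachable earlier: only 72 distinct safe configurations (who is on which side, and where the canoe is) can ever be reached, none of them has everyone across, and every continuation just revisits them. So no valid plan exists.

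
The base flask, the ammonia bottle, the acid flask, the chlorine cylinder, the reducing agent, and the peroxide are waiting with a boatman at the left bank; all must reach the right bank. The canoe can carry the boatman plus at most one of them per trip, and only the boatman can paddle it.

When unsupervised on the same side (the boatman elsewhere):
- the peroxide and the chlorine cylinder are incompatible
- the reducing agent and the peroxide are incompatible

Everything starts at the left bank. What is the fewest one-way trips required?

13

Counting alone: the boatman can take at most 1 across per trip to the right bank, so moving all 6 needs at least 6 loaded trips out, with a return between consecutive ones — at least 11 crossings.
The safety rule pushes this higher. Following every safe sequence of crossings, the most of the 6 that can be at the right bank as the canoe arrives there on crossing 11 is 5 — never all 6.
So no plan with fewer than 13 crossings exists, and this one achieves 13:
1. Boatman goes to the right bank with the peroxide.  [the left bank: the acid flask, the ammonia bottle, the base flask, the chlorine cylinder, the reducing agent | the right bank: the peroxide]
2. Boatman goes back to the left bank alone.  [the left bank: the acid flask, the ammonia bottle, the base flask, the chlorine cylinder, the reducing agent | the right bank: the peroxide]
3. Boatman goes to the right bank with the base flask.  [the left bank: the acid flask, the ammonia bottle, the chlorine cylinder, the reducing agent | the right bank: the base flask, the peroxide]
4. Boatman goes back to the left bank alone.  [the left bank: the acid flask, the ammonia bottle, the chlorine cylinder, the reducing agent | the right bank: the base flask, the peroxide]
5. Boatman goes to the right bank with the ammonia bottle.  [the left bank: the acid flask, the chlorine cylinder, the reducing agent | the right bank: the ammonia bottle, the base flask, the peroxide]
6. Boatman goes back to the left bank alone.  [the left bank: the acid flask, the chlorine cylinder, the reducing agent | the right bank: the ammonia bottle, the base flask, the peroxide]
7. Boatman goes to the right bank with the acid flask.  [the left bank: the chlorine cylinder, the reducing agent | the right bank: the acid flask, the ammonia bottle, the base flask, the peroxide]
8. Boatman goes back to the left bank alone.  [the left bank: the chlorine cylinder, the reducing agent | the right bank: the acid flask, the ammonia bottle, the base flask, the peroxide]
9. Boatman goes to the right bank with the chlorine cylinder.  [the left bank: the reducing agent | the right bank: the acid flask, the ammonia bottle, the base flask, the chlorine cylinder, the peroxide]
10. Boatman goes back to the left bank with the peroxide.  [the left bank: the peroxide, the reducing agent | the right bank: the acid flask, the ammonia bottle, the base flask, the chlorine cylinder]
11. Boatman goes to the right bank with the reducing agent.  [the left bank: the peroxide | the right bank: the acid flask, the ammonia bottle, the base flask, the chlorine cylinder, the reducing agent]
12. Boatman goes back to the left bank alone.  [the left bank: the peroxide | the right bank: the acid flask, the ammonia bottle, the base flask, the chlorine cylinder, the reducing agent]
13. Boatman goes to the right bank with the peroxide.  [the left bank: — | the right bank: the acid flask, the ammonia bottle, the base flask, the chlorine cylinder, the peroxide, the reducing agent]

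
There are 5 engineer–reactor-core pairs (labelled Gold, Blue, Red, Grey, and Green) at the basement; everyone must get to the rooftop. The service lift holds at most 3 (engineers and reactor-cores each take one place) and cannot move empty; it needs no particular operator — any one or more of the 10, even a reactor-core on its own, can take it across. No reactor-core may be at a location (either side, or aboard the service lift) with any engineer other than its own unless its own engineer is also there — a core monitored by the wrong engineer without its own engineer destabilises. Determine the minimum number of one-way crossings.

Counting alone: each trip to the rooftop takes at most 3 across and each return brings at least 1 back, so after t trips out (and t−1 returns) at most 3t − (t−1) of the 10 are across; that first reaches 10 at t = 5, so at least 9 crossings are needed.
The safety rule pushes this higher. Following every safe sequence of crossings, the most of the 10 that can be at the rooftop as the service lift arrives there on crossing 9 is 9 — never all 10.
So no plan with fewer than 11 crossings exists, and this one achieves 11:
1. engineer Gold and reactor-core Gold cross → the rooftop.
2. engineer Gold crosses ← the basement.
3. reactor-core Blue, reactor-core Grey, and reactor-core Red cross → the rooftop.
4. reactor-core Gold crosses ← the basement.
5. engineer Blue, engineer Grey, and engineer Red cross → the rooftop.
6. engineer Blue and reactor-core Blue cross ← the basement.
7. engineer Blue, engineer Gold, and engineer Green cross → the rooftop.
8. reactor-core Red crosses ← the basement.
9. reactor-core Blue and reactor-core Gold cross → the rooftop.
10. reactor-core Gold crosses ← the basement.
11. reactor-core Gold, reactor-core Green, and reactor-core Red cross → the rooftop.

11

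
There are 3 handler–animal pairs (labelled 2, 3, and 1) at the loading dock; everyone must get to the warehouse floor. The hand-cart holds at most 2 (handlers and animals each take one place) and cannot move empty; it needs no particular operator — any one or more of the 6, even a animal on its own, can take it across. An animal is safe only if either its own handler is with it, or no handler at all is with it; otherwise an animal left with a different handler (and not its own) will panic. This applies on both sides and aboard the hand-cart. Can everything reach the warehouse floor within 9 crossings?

Counting alone: each trip to the warehouse floor takes at most 2 across and each return brings at least 1 back, so after t trips out (and t−1 returns) at most 2t − (t−1) of the 6 are across; that first reaches 6 at t = 5, so at least 9 crossings are needed.
The safety rule pushes this higher. Following every safe sequence of crossings, the most of the 6 that can be at the warehouse floor as the hand-cart arrives there on crossing 9 is 5 — never all 6.
So the move cannot be finished within 9 crossings. (The shortest complete plan takes 11:)
1. animal 2 and handler 2 cross → the warehouse floor.
2. handler 2 crosses ← the loading dock.
3. animal 1 and animal 3 cross → the warehouse floor.
4. animal 2 crosses ← the loading dock.
5. handler 1 and handler 3 cross → the warehouse floor.
6. animal 3 and handler 3 cross ← the loading dock.
7. handler 2 and handler 3 cross → the warehouse floor.
8. animal 1 crosses ← the loading dock.
9. animal 2 and animal 3 cross → the warehouse floor.
10. handler 1 crosses ← the loading dock.
11. animal 1 and handler 1 cross → the warehouse floor.

No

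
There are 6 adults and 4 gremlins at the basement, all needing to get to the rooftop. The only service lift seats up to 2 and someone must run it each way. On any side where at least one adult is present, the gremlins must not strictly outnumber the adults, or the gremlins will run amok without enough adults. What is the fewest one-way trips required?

17

Counting alone: each trip to the rooftop takes at most 2 across and each return brings at least 1 back, so after t trips out (and t−1 returns) at most 2t − (t−1) of the 10 are across; that first reaches 10 at t = 9, so at least 17 crossings are needed.
The plan below uses exactly 17 crossings, so it is optimal:
1. 2 gremlins → the rooftop.  (the basement: 6A 2G; the rooftop: 0A 2G)
2. 1 gremlin ← the basement.  (the basement: 6A 3G; the rooftop: 0A 1G)
3. 2 gremlins → the rooftop.  (the basement: 6A 1G; the rooftop: 0A 3G)
4. 1 gremlin ← the basement.  (the basement: 6A 2G; the rooftop: 0A 2G)
5. 2 adults → the rooftop.  (the basement: 4A 2G; the rooftop: 2A 2G)
6. 1 gremlin ← the basement.  (the basement: 4A 3G; the rooftop: 2A 1G)
7. 1 adult and 1 gremlin → the rooftop.  (the basement: 3A 2G; the rooftop: 3A 2G)
8. 1 gremlin ← the basement.  (the basement: 3A 3G; the rooftop: 3A 1G)
9. 2 gremlins → the rooftop.  (the basement: 3A 1G; the rooftop: 3A 3G)
10. 1 gremlin ← the basement.  (the basement: 3A 2G; the rooftop: 3A 2G)
11. 1 adult and 1 gremlin → the rooftop.  (the basement: 2A 1G; the rooftop: 4A 3G)
12. 1 gremlin ← the basement.  (the basement: 2A 2G; the rooftop: 4A 2G)
13. 2 gremlins → the rooftop.  (the basement: 2A 0G; the rooftop: 4A 4G)
14. 1 gremlin ← the basement.  (the basement: 2A 1G; the rooftop: 4A 3G)
15. 1 adult and 1 gremlin → the rooftop.  (the basement: 1A 0G; the rooftop: 5A 4G)
16. 1 gremlin ← the basement.  (the basement: 1A 1G; the rooftop: 5A 3G)
17. 1 adult and 1 gremlin → the rooftop.  (the basement: 0A 0G; the rooftop: 6A 4G)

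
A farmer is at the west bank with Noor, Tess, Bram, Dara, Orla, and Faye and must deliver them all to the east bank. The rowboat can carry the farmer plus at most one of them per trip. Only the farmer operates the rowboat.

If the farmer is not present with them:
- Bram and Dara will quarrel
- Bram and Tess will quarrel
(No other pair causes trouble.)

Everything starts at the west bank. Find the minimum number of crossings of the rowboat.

13

Counting alone: the farmer can take at most 1 across per trip to the east bank, so moving all 6 needs at least 6 loaded trips out, with a return between consecutive ones — at least 11 crossings.
The safety rule pushes this higher. Following every safe sequence of crossings, the most of the 6 that can be at the east bank as the rowboat arrives there on crossing 11 is 5 — never all 6.
So no plan with fewer than 13 crossings exists, and this one achieves 13:
1. Farmer goes to the east bank with Bram.  [the west bank: Dara, Faye, Noor, Orla, Tess | the east bank: Bram]
2. Farmer goes back to the west bank alone.  [the west bank: Dara, Faye, Noor, Orla, Tess | the east bank: Bram]
3. Farmer goes to the east bank with Noor.  [the west bank: Dara, Faye, Orla, Tess | the east bank: Bram, Noor]
4. Farmer goes back to the west bank alone.  [the west bank: Dara, Faye, Orla, Tess | the east bank: Bram, Noor]
5. Farmer goes to the east bank with Tess.  [the west bank: Dara, Faye, Orla | the east bank: Bram, Noor, Tess]
6. Farmer goes back to the west bank with Bram.  [the west bank: Bram, Dara, Faye, Orla | the east bank: Noor, Tess]
7. Farmer goes to the east bank with Dara.  [the west bank: Bram, Faye, Orla | the east bank: Dara, Noor, Tess]
8. Farmer goes back to the west bank alone.  [the west bank: Bram, Faye, Orla | the east bank: Dara, Noor, Tess]
9. Farmer goes to the east bank with Orla.  [the west bank: Bram, Faye | the east bank: Dara, Noor, Orla, Tess]
10. Farmer goes back to the west bank alone.  [the west bank: Bram, Faye | the east bank: Dara, Noor, Orla, Tess]
11. Farmer goes to the east bank with Faye.  [the west bank: Bram | the east bank: Dara, Faye, Noor, Orla, Tess]
12. Farmer goes back to the west bank alone.  [the west bank: Bram | the east bank: Dara, Faye, Noor, Orla, Tess]
13. Farmer goes to the east bank with Bram.  [the west bank: — | the east bank: Bram, Dara, Faye, Noor, Orla, Tess]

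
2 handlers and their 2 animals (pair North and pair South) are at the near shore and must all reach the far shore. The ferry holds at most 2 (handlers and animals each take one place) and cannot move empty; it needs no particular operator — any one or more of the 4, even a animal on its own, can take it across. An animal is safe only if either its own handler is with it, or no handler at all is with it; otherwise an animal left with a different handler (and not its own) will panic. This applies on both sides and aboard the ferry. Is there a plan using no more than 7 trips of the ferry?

Yes — this plan uses 5 crossings (≤ 7):
1. animal North and handler North cross → the far shore.
2. handler North crosses ← the near shore.
3. handler North and handler South cross → the far shore.
4. handler South crosses ← the near shore.
5. animal South and handler South cross → the far shore.

Yes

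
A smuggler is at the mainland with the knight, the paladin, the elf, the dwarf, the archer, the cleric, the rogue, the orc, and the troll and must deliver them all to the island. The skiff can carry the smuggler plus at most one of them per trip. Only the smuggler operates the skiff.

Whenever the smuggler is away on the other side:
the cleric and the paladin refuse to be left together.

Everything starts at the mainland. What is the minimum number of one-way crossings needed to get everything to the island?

17

Counting alone: the smuggler can take at most 1 across per trip to the island, so moving all 9 needs at least 9 loaded trips out, with a return between consecutive ones — at least 17 crossings.
The plan below uses exactly 17 crossings, so it is optimal:
1. Smuggler goes to the island with the paladin.  [the mainland: the archer, the cleric, the dwarf, the elf, the knight, the orc, the rogue, the troll | the island: the paladin]
2. Smuggler goes back to the mainland alone.  [the mainland: the archer, the cleric, the dwarf, the elf, the knight, the orc, the rogue, the troll | the island: the paladin]
3. Smuggler goes to the island with the knight.  [the mainland: the archer, the cleric, the dwarf, the elf, the orc, the rogue, the troll | the island: the knight, the paladin]
4. Smuggler goes back to the mainland alone.  [the mainland: the archer, the cleric, the dwarf, the elf, the orc, the rogue, the troll | the island: the knight, the paladin]
5. Smuggler goes to the island with the elf.  [the mainland: the archer, the cleric, the dwarf, the orc, the rogue, the troll | the island: the elf, the knight, the paladin]
6. Smuggler goes back to the mainland alone.  [the mainland: the archer, the cleric, the dwarf, the orc, the rogue, the troll | the island: the elf, the knight, the paladin]
7. Smuggler goes to the island with the dwarf.  [the mainland: the archer, the cleric, the orc, the rogue, the troll | the island: the dwarf, the elf, the knight, the paladin]
8. Smuggler goes back to the mainland alone.  [the mainland: the archer, the cleric, the orc, the rogue, the troll | the island: the dwarf, the elf, the knight, the paladin]
9. Smuggler goes to the island with the archer.  [the mainland: the cleric, the orc, the rogue, the troll | the island: the archer, the dwarf, the elf, the knight, the paladin]
10. Smuggler goes back to the mainland alone.  [the mainland: the cleric, the orc, the rogue, the troll | the island: the archer, the dwarf, the elf, the knight, the paladin]
11. Smuggler goes to the island with the rogue.  [the mainland: the cleric, the orc, the troll | the island: the archer, the dwarf, the elf, the knight, the paladin, the rogue]
12. Smuggler goes back to the mainland alone.  [the mainland: the cleric, the orc, the troll | the island: the archer, the dwarf, the elf, the knight, the paladin, the rogue]
13. Smuggler goes to the island with the orc.  [the mainland: the cleric, the troll | the island: the archer, the dwarf, the elf, the knight, the orc, the paladin, the rogue]
14. Smuggler goes back to the mainland alone.  [the mainland: the cleric, the troll | the island: the archer, the dwarf, the elf, the knight, the orc, the paladin, the rogue]
15. Smuggler goes to the island with the troll.  [the mainland: the cleric | the island: the archer, the dwarf, the elf, the knight, the orc, the paladin, the rogue, the troll]
16. Smuggler goes back to the mainland alone.  [the mainland: the cleric | the island: the archer, the dwarf, the elf, the knight, the orc, the paladin, the rogue, the troll]
17. Smuggler goes to the island with the cleric.  [the mainland: — | the island: the archer, the cleric, the dwarf, the elf, the knight, the orc, the paladin, the rogue, the troll]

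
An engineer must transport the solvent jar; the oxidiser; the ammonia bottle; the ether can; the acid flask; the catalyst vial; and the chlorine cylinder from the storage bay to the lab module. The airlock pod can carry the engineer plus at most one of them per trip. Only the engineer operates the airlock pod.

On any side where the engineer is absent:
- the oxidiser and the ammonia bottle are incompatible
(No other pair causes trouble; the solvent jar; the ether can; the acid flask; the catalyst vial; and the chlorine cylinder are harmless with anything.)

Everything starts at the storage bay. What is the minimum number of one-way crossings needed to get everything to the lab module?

Counting alone: the engineer can take at most 1 across per trip to the lab module, so moving all 7 needs at least 7 loaded trips out, with a return between consecutive ones — at least 13 crossings.
The plan below uses exactly 13 crossings, so it is optimal:
1. Engineer goes to the lab module with the oxidiser.
2. Engineer goes back to the storage bay alone.
3. Engineer goes to the lab module with the solvent jar.
4. Engineer goes back to the storage bay alone.
5. Engineer goes to the lab module with the ether can.
6. Engineer goes back to the storage bay alone.
7. Engineer goes to the lab module with the acid flask.
8. Engineer goes back to the storage bay alone.
9. Engineer goes to the lab module with the catalyst vial.
10. Engineer goes back to the storage bay alone.
11. Engineer goes to the lab module with the chlorine cylinder.
12. Engineer goes back to the storage bay alone.
13. Engineer goes to the lab module with the ammonia bottle.

13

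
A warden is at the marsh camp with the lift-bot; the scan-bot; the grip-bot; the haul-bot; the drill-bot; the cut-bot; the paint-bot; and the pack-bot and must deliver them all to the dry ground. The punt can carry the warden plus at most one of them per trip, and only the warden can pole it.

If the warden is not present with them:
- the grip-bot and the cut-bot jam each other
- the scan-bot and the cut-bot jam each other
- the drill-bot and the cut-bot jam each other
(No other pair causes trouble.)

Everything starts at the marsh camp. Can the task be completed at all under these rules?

Following every safe sequence of crossings from the start, the most of the 8 that can be at the dry ground as the punt arrives there on crossings 1, 3, 5, 7, 9, 11 is 1, 2, 3, 4, 5, 6 respectively; the best ever achieved is 6 of 8.
From crossing 13 on, no configuration arises that was not already reachable earlier: only 144 distinct safe configurations (who is on which side, and where the punt is) can ever be reached, none of them has everyone across, and every continuation just revisits them. So no valid plan exists.

No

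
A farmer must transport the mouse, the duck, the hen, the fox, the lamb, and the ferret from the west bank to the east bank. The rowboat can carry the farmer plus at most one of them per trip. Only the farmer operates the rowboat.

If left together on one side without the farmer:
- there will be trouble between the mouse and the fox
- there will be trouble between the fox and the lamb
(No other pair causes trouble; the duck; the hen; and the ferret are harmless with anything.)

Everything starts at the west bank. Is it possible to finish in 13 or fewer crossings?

Yes — this plan uses 13 crossings (≤ 13):
1. Farmer goes to the east bank with the fox.
2. Farmer goes back to the west bank alone.
3. Farmer goes to the east bank with the mouse.
4. Farmer goes back to the west bank with the fox.
5. Farmer goes to the east bank with the lamb.
6. Farmer goes back to the west bank alone.
7. Farmer goes to the east bank with the duck.
8. Farmer goes back to the west bank alone.
9. Farmer goes to the east bank with the hen.
10. Farmer goes back to the west bank alone.
11. Farmer goes to the east bank with the ferret.
12. Farmer goes back to the west bank alone.
13. Farmer goes to the east bank with the fox.

Yes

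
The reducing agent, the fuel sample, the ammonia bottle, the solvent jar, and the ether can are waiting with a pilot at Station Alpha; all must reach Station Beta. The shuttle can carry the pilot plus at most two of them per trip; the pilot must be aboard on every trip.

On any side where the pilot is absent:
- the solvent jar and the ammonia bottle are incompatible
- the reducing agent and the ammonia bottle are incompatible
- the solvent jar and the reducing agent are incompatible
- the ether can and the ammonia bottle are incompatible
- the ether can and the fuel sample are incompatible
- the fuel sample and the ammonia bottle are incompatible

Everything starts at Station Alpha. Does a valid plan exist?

Whatever the first load, the items left behind include a forbidden pair without the pilot. No opening move is safe, so no plan exists.

No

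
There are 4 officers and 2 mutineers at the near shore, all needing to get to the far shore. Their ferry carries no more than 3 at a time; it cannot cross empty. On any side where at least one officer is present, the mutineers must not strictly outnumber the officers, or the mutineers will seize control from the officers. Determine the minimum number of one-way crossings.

Counting alone: each trip to the far shore takes at most 3 across and each return brings at least 1 back, so after t trips out (and t−1 returns) at most 3t − (t−1) of the 6 are across; that first reaches 6 at t = 3, so at least 5 crossings are needed.
The plan below uses exactly 5 crossings, so it is optimal:
1. 2 mutineers → the far shore.  (the near shore: 4O 0M; the far shore: 0O 2M)
2. 1 mutineer ← the near shore.  (the near shore: 4O 1M; the far shore: 0O 1M)
3. 2 officers and 1 mutineer → the far shore.  (the near shore: 2O 0M; the far shore: 2O 2M)
4. 1 mutineer ← the near shore.  (the near shore: 2O 1M; the far shore: 2O 1M)
5. 2 officers and 1 mutineer → the far shore.  (the near shore: 0O 0M; the far shore: 4O 2M)

5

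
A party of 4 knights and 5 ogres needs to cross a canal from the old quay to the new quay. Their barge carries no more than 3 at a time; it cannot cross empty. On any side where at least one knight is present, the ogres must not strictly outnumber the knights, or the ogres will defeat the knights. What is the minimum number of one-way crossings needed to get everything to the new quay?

The ogres already outnumber the knights at the old quay before anyone moves, so the starting position itself is disallowed.

impossible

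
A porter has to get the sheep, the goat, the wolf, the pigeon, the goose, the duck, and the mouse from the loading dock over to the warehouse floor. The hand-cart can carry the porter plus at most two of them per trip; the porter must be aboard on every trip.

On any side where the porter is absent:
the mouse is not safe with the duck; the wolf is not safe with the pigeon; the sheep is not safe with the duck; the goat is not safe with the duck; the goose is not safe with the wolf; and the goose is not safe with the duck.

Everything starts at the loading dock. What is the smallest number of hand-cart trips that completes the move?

Counting alone: the porter can take at most 2 across per trip to the warehouse floor, so moving all 7 needs at least 4 loaded trips out, with a return between consecutive ones — at least 7 crossings.
The safety rule pushes this higher. Following every safe sequence of crossings, the most of the 7 that can be at the warehouse floor as the hand-cart arrives there on crossing 7 is 6 — never all 7.
So no plan with fewer than 9 crossings exists, and this one achieves 9:
1. Porter goes to the warehouse floor with the duck and the wolf.
2. Porter goes back to the loading dock alone.
3. Porter goes to the warehouse floor with the pigeon.
4. Porter goes back to the loading dock with the wolf.
5. Porter goes to the warehouse floor with the goose and the sheep.
6. Porter goes back to the loading dock with the duck.
7. Porter goes to the warehouse floor with the goat and the mouse.
8. Porter goes back to the loading dock alone.
9. Porter goes to the warehouse floor with the duck and the wolf.

9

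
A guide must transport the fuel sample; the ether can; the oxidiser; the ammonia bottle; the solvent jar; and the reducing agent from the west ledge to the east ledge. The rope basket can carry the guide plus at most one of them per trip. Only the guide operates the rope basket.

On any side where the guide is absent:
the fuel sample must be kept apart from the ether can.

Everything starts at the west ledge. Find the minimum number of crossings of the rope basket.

11

Counting alone: the guide can take at most 1 across per trip to the east ledge, so moving all 6 needs at least 6 loaded trips out, with a return between consecutive ones — at least 11 crossings.
The plan below uses exactly 11 crossings, so it is optimal:
1. Guide goes to the east ledge with the fuel sample.  [the west ledge: the ammonia bottle, the ether can, the oxidiser, the reducing agent, the solvent jar | the east ledge: the fuel sample]
2. Guide goes back to the west ledge alone.  [the west ledge: the ammonia bottle, the ether can, the oxidiser, the reducing agent, the solvent jar | the east ledge: the fuel sample]
3. Guide goes to the east ledge with the oxidiser.  [the west ledge: the ammonia bottle, the ether can, the reducing agent, the solvent jar | the east ledge: the fuel sample, the oxidiser]
4. Guide goes back to the west ledge alone.  [the west ledge: the ammonia bottle, the ether can, the reducing agent, the solvent jar | the east ledge: the fuel sample, the oxidiser]
5. Guide goes to the east ledge with the ammonia bottle.  [the west ledge: the ether can, the reducing agent, the solvent jar | the east ledge: the ammonia bottle, the fuel sample, the oxidiser]
6. Guide goes back to the west ledge alone.  [the west ledge: the ether can, the reducing agent, the solvent jar | the east ledge: the ammonia bottle, the fuel sample, the oxidiser]
7. Guide goes to the east ledge with the solvent jar.  [the west ledge: the ether can, the reducing agent | the east ledge: the ammonia bottle, the fuel sample, the oxidiser, the solvent jar]
8. Guide goes back to the west ledge alone.  [the west ledge: the ether can, the reducing agent | the east ledge: the ammonia bottle, the fuel sample, the oxidiser, the solvent jar]
9. Guide goes to the east ledge with the reducing agent.  [the west ledge: the ether can | the east ledge: the ammonia bottle, the fuel sample, the oxidiser, the reducing agent, the solvent jar]
10. Guide goes back to the west ledge alone.  [the west ledge: the ether can | the east ledge: the ammonia bottle, the fuel sample, the oxidiser, the reducing agent, the solvent jar]
11. Guide goes to the east ledge with the ether can.  [the west ledge: — | the east ledge: the ammonia bottle, the ether can, the fuel sample, the oxidiser, the reducing agent, the solvent jar]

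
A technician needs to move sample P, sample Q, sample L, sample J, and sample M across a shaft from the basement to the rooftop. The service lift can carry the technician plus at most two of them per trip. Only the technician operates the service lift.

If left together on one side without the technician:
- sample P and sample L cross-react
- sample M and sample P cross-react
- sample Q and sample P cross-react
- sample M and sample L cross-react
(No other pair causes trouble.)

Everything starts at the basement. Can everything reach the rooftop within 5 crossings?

No

Counting alone: the technician can take at most 2 across per trip to the rooftop, so moving all 5 needs at least 3 loaded trips out, with a return between consecutive ones — at least 5 crossings.
The safety rule pushes this higher. Following every safe sequence of crossings, the most of the 5 that can be at the rooftop as the service lift arrives there on crossing 5 is 4 — never all 5.
So the move cannot be finished within 5 crossings. (The shortest complete plan takes 7:)
1. Technician goes to the rooftop with sample L and sample P.  [the basement: sample J, sample M, sample Q | the rooftop: sample L, sample P]
2. Technician goes back to the basement with sample P.  [the basement: sample J, sample M, sample P, sample Q | the rooftop: sample L]
3. Technician goes to the rooftop with sample P and sample Q.  [the basement: sample J, sample M | the rooftop: sample L, sample P, sample Q]
4. Technician goes back to the basement with sample P.  [the basement: sample J, sample M, sample P | the rooftop: sample L, sample Q]
5. Technician goes to the rooftop with sample J and sample P.  [the basement: sample M | the rooftop: sample J, sample L, sample P, sample Q]
6. Technician goes back to the basement with sample P.  [the basement: sample M, sample P | the rooftop: sample J, sample L, sample Q]
7. Technician goes to the rooftop with sample M and sample P.  [the basement: — | the rooftop: sample J, sample L, sample M, sample P, sample Q]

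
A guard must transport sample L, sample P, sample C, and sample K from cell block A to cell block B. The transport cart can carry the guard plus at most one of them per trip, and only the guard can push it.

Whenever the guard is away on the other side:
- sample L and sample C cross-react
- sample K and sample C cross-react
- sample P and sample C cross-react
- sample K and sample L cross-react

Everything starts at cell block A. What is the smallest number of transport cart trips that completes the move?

Whatever the first load, the items left behind include a forbidden pair without the guard. No opening move is safe, so no plan exists.

impossible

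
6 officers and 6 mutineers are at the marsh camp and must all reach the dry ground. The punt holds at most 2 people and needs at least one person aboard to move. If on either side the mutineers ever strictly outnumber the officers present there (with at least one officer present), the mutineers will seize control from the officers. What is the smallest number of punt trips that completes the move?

impossible

Following every safe sequence of crossings from the start, the most of the 12 that can be at the dry ground as the punt arrives there on crossings 1, 3, 5, 7, 9 is 2, 3, 4, 5, 6 respectively; the best ever achieved is 6 of 12.
From crossing 11 on, no configuration arises that was not already reachable earlier: only 15 distinct safe configurations (who is on which side, and where the punt is) can ever be reached, none of them has everyone across, and every continuation just revisits them. They are: 0 officers + 0 mutineers across (punt back at the start); 0 officers + 1 mutineer across (punt there); 0 officers + 1 mutineer across (punt back at the start); 0 officers + 2 mutineers across (punt there); 0 officers + 2 mutineers across (punt back at the start); 0 officers + 3 mutineers across (punt there); 0 officers + 3 mutineers across (punt back at the start); 0 officers + 4 mutineers across (punt there); 0 officers + 4 mutineers across (punt back at the start); 0 officers + 5 mutineers across (punt there); 0 officers + 5 mutineers across (punt back at the start); 0 officers + 6 mutineers across (punt there); 1 officer + 1 mutineer across (punt there); 1 officer + 1 mutineer across (punt back at the start); 2 officers + 2 mutineers across (punt there). So no valid plan exists.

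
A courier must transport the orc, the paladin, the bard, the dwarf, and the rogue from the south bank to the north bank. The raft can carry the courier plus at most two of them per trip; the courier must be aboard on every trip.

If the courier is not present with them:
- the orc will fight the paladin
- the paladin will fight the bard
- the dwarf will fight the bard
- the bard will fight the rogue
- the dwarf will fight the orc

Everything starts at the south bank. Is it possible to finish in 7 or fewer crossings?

Yes

Yes — this plan uses 7 crossings (≤ 7):
1. Courier goes to the north bank with the bard and the orc.  [the south bank: the dwarf, the paladin, the rogue | the north bank: the bard, the orc]
2. Courier goes back to the south bank alone.  [the south bank: the dwarf, the paladin, the rogue | the north bank: the bard, the orc]
3. Courier goes to the north bank with the paladin.  [the south bank: the dwarf, the rogue | the north bank: the bard, the orc, the paladin]
4. Courier goes back to the south bank with the bard and the orc.  [the south bank: the bard, the dwarf, the orc, the rogue | the north bank: the paladin]
5. Courier goes to the north bank with the dwarf and the rogue.  [the south bank: the bard, the orc | the north bank: the dwarf, the paladin, the rogue]
6. Courier goes back to the south bank alone.  [the south bank: the bard, the orc | the north bank: the dwarf, the paladin, the rogue]
7. Courier goes to the north bank with the bard and the orc.  [the south bank: — | the north bank: the bard, the dwarf, the orc, the paladin, the rogue]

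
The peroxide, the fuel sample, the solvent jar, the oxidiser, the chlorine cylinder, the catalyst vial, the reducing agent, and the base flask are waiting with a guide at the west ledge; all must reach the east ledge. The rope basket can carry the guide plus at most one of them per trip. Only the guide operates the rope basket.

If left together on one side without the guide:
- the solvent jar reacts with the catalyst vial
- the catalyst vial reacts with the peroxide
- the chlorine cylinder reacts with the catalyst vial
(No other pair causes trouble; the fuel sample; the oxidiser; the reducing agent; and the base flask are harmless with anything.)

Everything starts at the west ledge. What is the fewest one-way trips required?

impossible

Following every safe sequence of crossings from the start, the most of the 8 that can be at the east ledge as the rope basket arrives there on crossings 1, 3, 5, 7, 9, 11 is 1, 2, 3, 4, 5, 6 respectively; the best ever achieved is 6 of 8.
From crossing 13 on, no configuration arises that was not already reachable earlier: only 144 distinct safe configurations (who is on which side, and where the rope basket is) can ever be reached, none of them has everyone across, and every continuation just revisits them. So no valid plan exists.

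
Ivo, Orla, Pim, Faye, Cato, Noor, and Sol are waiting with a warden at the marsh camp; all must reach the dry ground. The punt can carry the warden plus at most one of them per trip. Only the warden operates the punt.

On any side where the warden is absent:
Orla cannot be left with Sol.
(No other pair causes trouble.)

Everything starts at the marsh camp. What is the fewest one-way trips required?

Counting alone: the warden can take at most 1 across per trip to the dry ground, so moving all 7 needs at least 7 loaded trips out, with a return between consecutive ones — at least 13 crossings.
The plan below uses exactly 13 crossings, so it is optimal:
1. Warden goes to the dry ground with Orla.
2. Warden goes back to the marsh camp alone.
3. Warden goes to the dry ground with Ivo.
4. Warden goes back to the marsh camp alone.
5. Warden goes to the dry ground with Pim.
6. Warden goes back to the marsh camp alone.
7. Warden goes to the dry ground with Faye.
8. Warden goes back to the marsh camp alone.
9. Warden goes to the dry ground with Cato.
10. Warden goes back to the marsh camp alone.
11. Warden goes to the dry ground with Noor.
12. Warden goes back to the marsh camp alone.
13. Warden goes to the dry ground with Sol.

13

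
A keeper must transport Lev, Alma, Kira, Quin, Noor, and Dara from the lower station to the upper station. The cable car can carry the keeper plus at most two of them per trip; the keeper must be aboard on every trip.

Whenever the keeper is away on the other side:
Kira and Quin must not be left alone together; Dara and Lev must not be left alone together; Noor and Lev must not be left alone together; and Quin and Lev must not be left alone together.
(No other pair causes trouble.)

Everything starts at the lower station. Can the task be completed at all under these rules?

1. Keeper goes to the upper station with Kira and Lev.
2. Keeper goes back to the lower station alone.
3. Keeper goes to the upper station with Alma.
4. Keeper goes back to the lower station alone.
5. Keeper goes to the upper station with Dara and Noor.
6. Keeper goes back to the lower station with Lev.
7. Keeper goes to the upper station with Lev and Quin.

Yes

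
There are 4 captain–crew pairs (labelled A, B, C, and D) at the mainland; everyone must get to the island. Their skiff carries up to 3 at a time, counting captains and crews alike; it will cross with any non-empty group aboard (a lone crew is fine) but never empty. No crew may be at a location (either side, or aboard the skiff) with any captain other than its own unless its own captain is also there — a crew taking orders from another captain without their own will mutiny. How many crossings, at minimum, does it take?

Counting alone: each trip to the island takes at most 3 across and each return brings at least 1 back, so after t trips out (and t−1 returns) at most 3t − (t−1) of the 8 are across; that first reaches 8 at t = 4, so at least 7 crossings are needed.
The safety rule pushes this higher. Following every safe sequence of crossings, the most of the 8 that can be at the island as the skiff arrives there on crossing 7 is 7 — never all 8.
So no plan with fewer than 9 crossings exists, and this one achieves 9:
1. captain A and crew A cross → the island.
2. captain A crosses ← the mainland.
3. captain A, captain B, and crew B cross → the island.
4. captain A and crew A cross ← the mainland.
5. captain A, captain C, and captain D cross → the island.
6. crew B crosses ← the mainland.
7. crew A and crew B cross → the island.
8. crew A crosses ← the mainland.
9. crew A, crew C, and crew D cross → the island.

9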